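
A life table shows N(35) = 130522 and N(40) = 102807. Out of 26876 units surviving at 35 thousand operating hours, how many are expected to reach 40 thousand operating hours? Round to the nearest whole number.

The relevant probability is 102807/130522 = 0.787660.
Expected number = 26876 × 0.787660 = 21169.

21169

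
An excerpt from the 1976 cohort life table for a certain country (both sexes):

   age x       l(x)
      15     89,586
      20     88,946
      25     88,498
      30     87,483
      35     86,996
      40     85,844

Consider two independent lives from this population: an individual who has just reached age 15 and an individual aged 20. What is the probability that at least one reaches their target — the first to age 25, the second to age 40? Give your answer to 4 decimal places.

0.9996

p₁ = l(25)/l(15) = 88,498/89,586 = 0.987855; p₂ = l(40)/l(20) = 85,844/88,946 = 0.965125.
P(at least one) = 1 − (1−p₁)(1−p₂) = 1 − 0.012145 × 0.034875 = 0.999576.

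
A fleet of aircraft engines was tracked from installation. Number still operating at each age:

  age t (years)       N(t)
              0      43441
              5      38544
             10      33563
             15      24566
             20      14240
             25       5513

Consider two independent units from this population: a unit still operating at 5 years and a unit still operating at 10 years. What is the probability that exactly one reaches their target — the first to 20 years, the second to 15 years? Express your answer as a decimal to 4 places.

0.5606

p₁ = N(20)/N(5) = 14240/38544 = 0.369448; p₂ = N(15)/N(10) = 24566/33563 = 0.731937.
P(exactly one) = p₁(1−p₂) + (1−p₁)p₂ = 0.099035 + 0.461524 = 0.560560.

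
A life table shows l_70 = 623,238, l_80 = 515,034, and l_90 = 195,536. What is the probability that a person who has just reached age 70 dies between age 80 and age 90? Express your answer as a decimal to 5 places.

0.51264

This is the probability of reaching 80 but not 90, conditional on being alive at 70: (l_80 − l_90) / l_70.
= (515,034 − 195,536) / 623,238 = 319,498 / 623,238 = 0.512642.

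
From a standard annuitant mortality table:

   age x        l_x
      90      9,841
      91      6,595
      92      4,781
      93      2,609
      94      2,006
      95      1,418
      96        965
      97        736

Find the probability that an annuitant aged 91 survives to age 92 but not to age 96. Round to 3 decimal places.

0.579

This is the probability of reaching 92 but not 96, conditional on being alive at 91: (l_92 − l_96) / l_91.
= (4,781 − 965) / 6,595 = 3,816 / 6,595 = 0.578620.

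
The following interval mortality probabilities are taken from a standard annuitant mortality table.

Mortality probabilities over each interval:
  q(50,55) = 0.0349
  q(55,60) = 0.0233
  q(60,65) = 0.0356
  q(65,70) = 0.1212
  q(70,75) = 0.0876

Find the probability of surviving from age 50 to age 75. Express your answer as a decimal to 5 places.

Survival from 50 to 75 is the product of surviving each interval: (1 − 0.0349) × (1 − 0.0233) × (1 − 0.0356) × (1 − 0.1212) × (1 − 0.0876).
= 0.9651 × 0.9767 × 0.9644 × 0.8788 × 0.9124 = 0.728897.

0.72890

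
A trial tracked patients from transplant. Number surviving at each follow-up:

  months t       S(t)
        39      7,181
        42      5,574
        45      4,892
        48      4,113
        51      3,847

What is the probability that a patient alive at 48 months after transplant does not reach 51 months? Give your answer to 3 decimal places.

0.065

P(die before 51 | alive at 48) = 1 − S(51)/S(48) = 1 − 3,847/4,113 = (266)/4,113 = 0.064673.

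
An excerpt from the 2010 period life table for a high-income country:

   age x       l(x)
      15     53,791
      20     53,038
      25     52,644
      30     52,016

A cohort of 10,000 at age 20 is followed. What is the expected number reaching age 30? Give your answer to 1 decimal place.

9807.3

The relevant probability is 52,016/53,038 = 0.980731.
Expected number = 10,000 × 0.980731 = 9807.3.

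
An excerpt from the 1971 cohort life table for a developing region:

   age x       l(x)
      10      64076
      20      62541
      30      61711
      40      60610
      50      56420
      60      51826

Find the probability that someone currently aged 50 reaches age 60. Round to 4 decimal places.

The conditional survival probability is l(60)/l(50) = 51826/56420 = 0.918575.

0.9186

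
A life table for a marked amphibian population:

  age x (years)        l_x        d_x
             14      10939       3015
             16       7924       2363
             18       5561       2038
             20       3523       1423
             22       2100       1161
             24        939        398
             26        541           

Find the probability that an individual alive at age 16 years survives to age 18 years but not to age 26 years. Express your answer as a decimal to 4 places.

This is the probability of reaching 18 but not 26, conditional on being alive at 16: (l_18 − l_26) / l_16.
= (5561 − 541) / 7924 = 5020 / 7924 = 0.633518.

0.6335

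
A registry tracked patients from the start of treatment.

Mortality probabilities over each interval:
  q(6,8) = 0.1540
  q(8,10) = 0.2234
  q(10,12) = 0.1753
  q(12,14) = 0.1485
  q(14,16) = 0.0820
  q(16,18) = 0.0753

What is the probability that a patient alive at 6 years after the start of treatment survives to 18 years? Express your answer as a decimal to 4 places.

0.3916

Survival from 6 to 18 is the product of surviving each interval: (1 − 0.1540) × (1 − 0.2234) × (1 − 0.1753) × (1 − 0.1485) × (1 − 0.0820) × (1 − 0.0753).
= 0.8460 × 0.7766 × 0.8247 × 0.8515 × 0.9180 × 0.9247 = 0.391644.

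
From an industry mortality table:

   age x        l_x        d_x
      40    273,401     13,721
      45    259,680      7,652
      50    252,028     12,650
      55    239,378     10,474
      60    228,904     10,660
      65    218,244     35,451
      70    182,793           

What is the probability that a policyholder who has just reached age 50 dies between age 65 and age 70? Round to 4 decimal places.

0.1407

We want 15|5q50 = (l_65 − l_70)/l_50.
This is the probability of reaching 65 but not 70, conditional on being alive at 50: (l_65 − l_70) / l_50.
= (218,244 − 182,793) / 252,028 = 35,451 / 252,028 = 0.140663.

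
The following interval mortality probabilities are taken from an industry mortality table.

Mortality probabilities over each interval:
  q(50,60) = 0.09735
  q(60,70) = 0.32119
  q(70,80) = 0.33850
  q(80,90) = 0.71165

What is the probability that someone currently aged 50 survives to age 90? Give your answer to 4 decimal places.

Chaining the interval survival probabilities: (1 − 0.09735) × (1 − 0.32119) × (1 − 0.33850) × (1 − 0.71165).
= 0.90265 × 0.67881 × 0.66150 × 0.28835 = 0.116874.

0.1169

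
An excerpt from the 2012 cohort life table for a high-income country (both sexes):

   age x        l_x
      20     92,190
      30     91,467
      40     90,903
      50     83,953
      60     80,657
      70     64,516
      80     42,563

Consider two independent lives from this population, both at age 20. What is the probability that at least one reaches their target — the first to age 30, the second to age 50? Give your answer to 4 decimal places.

p₁ = l_30/l_20 = 91,467/92,190 = 0.992158; p₂ = l_50/l_20 = 83,953/92,190 = 0.910652.
P(at least one) = 1 − (1−p₁)(1−p₂) = 1 − 0.007842 × 0.089348 = 0.999299.

0.9993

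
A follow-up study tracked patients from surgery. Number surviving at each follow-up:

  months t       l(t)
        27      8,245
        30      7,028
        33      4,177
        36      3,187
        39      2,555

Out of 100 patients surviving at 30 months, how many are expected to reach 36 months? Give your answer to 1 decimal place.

The relevant probability is 3,187/7,028 = 0.453472.
Expected number = 100 × 0.453472 = 45.3.

45.3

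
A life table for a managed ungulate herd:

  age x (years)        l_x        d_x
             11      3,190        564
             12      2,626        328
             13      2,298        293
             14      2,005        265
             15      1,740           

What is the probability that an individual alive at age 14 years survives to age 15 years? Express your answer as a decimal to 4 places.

The conditional survival probability is l_15/l_14 = 1,740/2,005 = 0.867830.

0.8678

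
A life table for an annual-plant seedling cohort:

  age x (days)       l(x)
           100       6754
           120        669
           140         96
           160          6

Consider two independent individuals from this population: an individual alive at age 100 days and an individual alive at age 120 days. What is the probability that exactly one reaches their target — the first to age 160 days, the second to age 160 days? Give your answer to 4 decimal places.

p₁ = l(160)/l(100) = 6/6754 = 0.000888; p₂ = l(160)/l(120) = 6/669 = 0.008969.
P(exactly one) = p₁(1−p₂) + (1−p₁)p₂ = 0.000880 + 0.008961 = 0.009841.

0.0098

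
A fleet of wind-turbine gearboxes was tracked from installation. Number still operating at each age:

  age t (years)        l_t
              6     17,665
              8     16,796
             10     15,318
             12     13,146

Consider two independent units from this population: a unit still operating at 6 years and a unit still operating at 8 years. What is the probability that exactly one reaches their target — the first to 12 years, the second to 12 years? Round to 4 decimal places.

p₁ = l_12/l_6 = 13,146/17,665 = 0.744183; p₂ = l_12/l_8 = 13,146/16,796 = 0.782686.
P(exactly one) = p₁(1−p₂) + (1−p₁)p₂ = 0.161721 + 0.200224 = 0.361946.

0.3619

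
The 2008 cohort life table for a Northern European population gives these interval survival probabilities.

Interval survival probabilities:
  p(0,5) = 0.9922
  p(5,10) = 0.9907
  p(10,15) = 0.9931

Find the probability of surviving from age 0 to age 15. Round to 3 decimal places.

0.976

The overall survival probability is 0.9922 × 0.9907 × 0.9931.
= 0.976190.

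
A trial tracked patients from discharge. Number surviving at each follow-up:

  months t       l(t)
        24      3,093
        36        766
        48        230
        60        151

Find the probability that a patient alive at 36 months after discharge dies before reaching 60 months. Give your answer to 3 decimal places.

0.803

P(die before 60 | alive at 36) = 1 − l(60)/l(36) = 1 − 151/766 = (615)/766 = 0.802872.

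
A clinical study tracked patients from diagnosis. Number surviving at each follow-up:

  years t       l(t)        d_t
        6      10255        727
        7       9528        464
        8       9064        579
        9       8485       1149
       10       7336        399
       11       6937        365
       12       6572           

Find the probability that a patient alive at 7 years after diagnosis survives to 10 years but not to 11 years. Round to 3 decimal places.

0.042

This is the probability of reaching 10 but not 11, conditional on being alive at 7: (l(10) − l(11)) / l(7).
= (7336 − 6937) / 9528 = 399 / 9528 = 0.041877.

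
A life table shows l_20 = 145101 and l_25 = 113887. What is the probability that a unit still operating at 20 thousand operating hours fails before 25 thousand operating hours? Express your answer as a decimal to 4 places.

0.2151

P(fail before 25 | operational at 20) = 1 − l_25/l_20 = 1 − 113887/145101 = (31214)/145101 = 0.215119.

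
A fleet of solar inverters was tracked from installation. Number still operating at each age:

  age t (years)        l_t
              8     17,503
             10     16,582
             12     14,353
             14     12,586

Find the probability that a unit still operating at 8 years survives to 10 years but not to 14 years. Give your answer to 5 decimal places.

This is the probability of reaching 10 but not 14, conditional on being operational at 8: (l_10 − l_14) / l_8.
= (16,582 − 12,586) / 17,503 = 3,996 / 17,503 = 0.228304.

0.22830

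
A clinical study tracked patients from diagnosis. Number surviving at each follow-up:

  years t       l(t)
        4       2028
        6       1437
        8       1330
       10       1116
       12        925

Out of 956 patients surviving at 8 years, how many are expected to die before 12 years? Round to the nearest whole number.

291

The relevant probability is 1 − 925/1330 = 0.304511.
Expected number = 956 × 0.304511 = 291.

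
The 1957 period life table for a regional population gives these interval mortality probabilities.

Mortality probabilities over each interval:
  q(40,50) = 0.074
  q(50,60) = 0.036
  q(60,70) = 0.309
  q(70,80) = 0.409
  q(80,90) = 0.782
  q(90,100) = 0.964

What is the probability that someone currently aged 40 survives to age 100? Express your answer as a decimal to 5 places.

P(survive 40→100) = (1 − 0.074) × (1 − 0.036) × (1 − 0.309) × (1 − 0.409) × (1 − 0.782) × (1 − 0.964).
= 0.926 × 0.964 × 0.691 × 0.591 × 0.218 × 0.036 = 0.002861.

0.00286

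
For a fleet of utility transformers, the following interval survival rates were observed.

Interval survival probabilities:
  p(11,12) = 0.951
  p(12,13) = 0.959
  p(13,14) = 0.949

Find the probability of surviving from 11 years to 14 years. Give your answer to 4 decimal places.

0.8655

P(survive 11→14) = 0.951 × 0.959 × 0.949.
= 0.865497.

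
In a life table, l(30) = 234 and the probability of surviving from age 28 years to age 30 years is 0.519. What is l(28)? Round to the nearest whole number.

l(28) = l(30) / p = 234 / 0.519 = 451.

451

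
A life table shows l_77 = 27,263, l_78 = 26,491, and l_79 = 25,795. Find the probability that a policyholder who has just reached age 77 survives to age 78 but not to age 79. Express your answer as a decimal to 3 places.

We want 1|1q77 = (l_78 − l_79)/l_77.
This is the probability of reaching 78 but not 79, conditional on being alive at 77: (l_78 − l_79) / l_77.
= (26,491 − 25,795) / 27,263 = 696 / 27,263 = 0.025529.

0.026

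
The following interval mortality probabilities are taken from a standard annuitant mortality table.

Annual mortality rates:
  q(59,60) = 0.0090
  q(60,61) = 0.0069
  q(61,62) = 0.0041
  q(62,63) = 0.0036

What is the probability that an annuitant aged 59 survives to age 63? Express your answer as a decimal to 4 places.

0.9766

Chaining the interval survival probabilities: (1 − 0.0090) × (1 − 0.0069) × (1 − 0.0041) × (1 − 0.0036).
= 0.9910 × 0.9931 × 0.9959 × 0.9964 = 0.976599.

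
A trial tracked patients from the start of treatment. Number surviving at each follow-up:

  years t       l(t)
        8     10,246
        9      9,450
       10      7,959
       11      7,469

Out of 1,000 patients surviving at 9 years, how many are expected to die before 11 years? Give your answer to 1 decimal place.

209.6

The relevant probability is 1 − 7,469/9,450 = 0.209630.
Expected number = 1,000 × 0.209630 = 209.6.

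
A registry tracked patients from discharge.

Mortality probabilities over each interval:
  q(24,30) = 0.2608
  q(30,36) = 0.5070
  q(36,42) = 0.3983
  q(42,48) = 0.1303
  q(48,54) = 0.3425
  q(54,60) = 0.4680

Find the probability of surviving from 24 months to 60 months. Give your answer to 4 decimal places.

0.0667

P(survive 24→60) = (1 − 0.2608) × (1 − 0.5070) × (1 − 0.3983) × (1 − 0.1303) × (1 − 0.3425) × (1 − 0.4680).
= 0.7392 × 0.4930 × 0.6017 × 0.8697 × 0.6575 × 0.5320 = 0.066706.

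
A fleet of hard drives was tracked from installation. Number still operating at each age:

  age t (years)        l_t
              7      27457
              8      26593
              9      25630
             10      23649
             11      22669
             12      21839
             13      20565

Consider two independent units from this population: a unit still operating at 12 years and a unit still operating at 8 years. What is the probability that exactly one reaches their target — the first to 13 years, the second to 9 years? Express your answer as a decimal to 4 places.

0.0903

p₁ = l_13/l_12 = 20565/21839 = 0.941664; p₂ = l_9/l_8 = 25630/26593 = 0.963787.
P(exactly one) = p₁(1−p₂) + (1−p₁)p₂ = 0.034100 + 0.056223 = 0.090324.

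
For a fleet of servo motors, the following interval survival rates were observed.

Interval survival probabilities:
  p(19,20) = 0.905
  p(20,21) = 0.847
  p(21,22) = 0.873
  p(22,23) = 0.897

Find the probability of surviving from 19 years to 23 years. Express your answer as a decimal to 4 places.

0.6003

Survival from 19 to 23 is the product of surviving each interval: 0.905 × 0.847 × 0.873 × 0.897.
= 0.600259.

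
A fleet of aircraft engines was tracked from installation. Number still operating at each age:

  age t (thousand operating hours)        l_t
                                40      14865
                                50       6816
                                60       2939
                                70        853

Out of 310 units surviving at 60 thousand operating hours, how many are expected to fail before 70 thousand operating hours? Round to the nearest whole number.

220

The relevant probability is 1 − 853/2939 = 0.709765.
Expected number = 310 × 0.709765 = 220.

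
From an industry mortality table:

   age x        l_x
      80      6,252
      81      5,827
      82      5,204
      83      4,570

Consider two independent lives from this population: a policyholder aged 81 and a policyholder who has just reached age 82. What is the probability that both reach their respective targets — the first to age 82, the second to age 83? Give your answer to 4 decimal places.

0.7843

p₁ = l_82/l_81 = 5,204/5,827 = 0.893084; p₂ = l_83/l_82 = 4,570/5,204 = 0.878171.
P(both) = p₁ × p₂ = 0.893084 × 0.878171 = 0.784280.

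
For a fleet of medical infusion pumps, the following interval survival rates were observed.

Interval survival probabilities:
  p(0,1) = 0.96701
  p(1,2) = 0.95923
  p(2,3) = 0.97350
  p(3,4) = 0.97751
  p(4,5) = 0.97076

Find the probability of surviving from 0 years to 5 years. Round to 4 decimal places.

0.8569

Survival from 0 to 5 is the product of surviving each interval: 0.96701 × 0.95923 × 0.97350 × 0.97751 × 0.97076.
= 0.856885.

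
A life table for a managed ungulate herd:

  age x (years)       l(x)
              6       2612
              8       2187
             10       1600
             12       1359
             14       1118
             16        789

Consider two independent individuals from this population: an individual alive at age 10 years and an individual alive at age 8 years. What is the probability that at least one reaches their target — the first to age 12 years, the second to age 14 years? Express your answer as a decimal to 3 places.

0.926

p₁ = l(12)/l(10) = 1359/1600 = 0.849375; p₂ = l(14)/l(8) = 1118/2187 = 0.511203.
P(at least one) = 1 − (1−p₁)(1−p₂) = 1 − 0.150625 × 0.488797 = 0.926375.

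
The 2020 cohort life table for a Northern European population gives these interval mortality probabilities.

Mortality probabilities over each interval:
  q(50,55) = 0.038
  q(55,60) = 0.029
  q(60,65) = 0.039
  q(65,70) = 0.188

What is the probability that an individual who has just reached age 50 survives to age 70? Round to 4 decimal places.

0.7289

Chaining the interval survival probabilities: (1 − 0.038) × (1 − 0.029) × (1 − 0.039) × (1 − 0.188).
= 0.962 × 0.971 × 0.961 × 0.812 = 0.728910.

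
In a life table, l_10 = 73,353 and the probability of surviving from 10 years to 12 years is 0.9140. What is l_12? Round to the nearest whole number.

l_12 = l_10 × p = 73,353 × 0.9140 = 67045.

67045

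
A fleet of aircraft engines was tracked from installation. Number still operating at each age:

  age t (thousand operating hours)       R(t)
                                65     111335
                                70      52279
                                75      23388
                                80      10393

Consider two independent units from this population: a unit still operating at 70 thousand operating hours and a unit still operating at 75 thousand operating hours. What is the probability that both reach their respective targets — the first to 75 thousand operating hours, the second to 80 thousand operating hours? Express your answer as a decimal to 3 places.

p₁ = R(75)/R(70) = 23388/52279 = 0.447369; p₂ = R(80)/R(75) = 10393/23388 = 0.444373.
P(both) = p₁ × p₂ = 0.447369 × 0.444373 = 0.198799.

0.199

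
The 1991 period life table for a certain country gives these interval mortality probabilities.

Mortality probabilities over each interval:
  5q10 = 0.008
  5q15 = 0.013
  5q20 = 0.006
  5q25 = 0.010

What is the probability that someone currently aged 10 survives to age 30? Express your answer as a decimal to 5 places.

Chaining the interval survival probabilities: (1 − 0.008) × (1 − 0.013) × (1 − 0.006) × (1 − 0.010).
= 0.992 × 0.987 × 0.994 × 0.990 = 0.963497.

0.96350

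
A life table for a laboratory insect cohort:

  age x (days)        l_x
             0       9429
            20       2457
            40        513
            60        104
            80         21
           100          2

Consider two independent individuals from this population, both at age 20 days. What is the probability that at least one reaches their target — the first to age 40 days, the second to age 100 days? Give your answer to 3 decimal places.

p₁ = l_40/l_20 = 513/2457 = 0.208791; p₂ = l_100/l_20 = 2/2457 = 0.000814.
P(at least one) = 1 − (1−p₁)(1−p₂) = 1 − 0.791209 × 0.999186 = 0.209435.

0.209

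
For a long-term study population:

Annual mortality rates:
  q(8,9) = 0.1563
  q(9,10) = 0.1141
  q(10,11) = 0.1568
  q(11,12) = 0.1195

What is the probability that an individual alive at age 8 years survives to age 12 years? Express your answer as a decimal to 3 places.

0.555

Survival from 8 to 12 is the product of surviving each interval: (1 − 0.1563) × (1 − 0.1141) × (1 − 0.1568) × (1 − 0.1195).
= 0.8437 × 0.8859 × 0.8432 × 0.8805 = 0.554923.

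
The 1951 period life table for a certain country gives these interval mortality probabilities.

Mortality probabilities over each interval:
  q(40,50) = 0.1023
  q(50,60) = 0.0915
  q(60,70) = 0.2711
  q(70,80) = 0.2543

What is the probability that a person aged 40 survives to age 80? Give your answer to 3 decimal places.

P(survive 40→80) = (1 − 0.1023) × (1 − 0.0915) × (1 − 0.2711) × (1 − 0.2543).
= 0.8977 × 0.9085 × 0.7289 × 0.7457 = 0.443290.

0.443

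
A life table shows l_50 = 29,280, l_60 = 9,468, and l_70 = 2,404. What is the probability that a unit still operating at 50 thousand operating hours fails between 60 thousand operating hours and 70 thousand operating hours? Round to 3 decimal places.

0.241

This is the probability of reaching 60 but not 70, conditional on being operational at 50: (l_60 − l_70) / l_50.
= (9,468 − 2,404) / 29,280 = 7,064 / 29,280 = 0.241257.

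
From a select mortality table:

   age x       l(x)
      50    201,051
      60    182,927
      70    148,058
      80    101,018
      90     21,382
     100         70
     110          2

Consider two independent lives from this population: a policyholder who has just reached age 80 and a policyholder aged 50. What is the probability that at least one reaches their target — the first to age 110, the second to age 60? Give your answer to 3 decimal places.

0.910

p₁ = l(110)/l(80) = 2/101,018 = 0.000020; p₂ = l(60)/l(50) = 182,927/201,051 = 0.909854.
P(at least one) = 1 − (1−p₁)(1−p₂) = 1 − 0.999980 × 0.090146 = 0.909856.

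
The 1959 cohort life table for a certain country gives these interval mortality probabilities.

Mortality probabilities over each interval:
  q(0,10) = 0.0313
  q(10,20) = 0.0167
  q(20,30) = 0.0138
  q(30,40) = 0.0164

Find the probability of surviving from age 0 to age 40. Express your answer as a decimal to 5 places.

0.92397

Chaining the interval survival probabilities: (1 − 0.0313) × (1 − 0.0167) × (1 − 0.0138) × (1 − 0.0164).
= 0.9687 × 0.9833 × 0.9862 × 0.9836 = 0.923972.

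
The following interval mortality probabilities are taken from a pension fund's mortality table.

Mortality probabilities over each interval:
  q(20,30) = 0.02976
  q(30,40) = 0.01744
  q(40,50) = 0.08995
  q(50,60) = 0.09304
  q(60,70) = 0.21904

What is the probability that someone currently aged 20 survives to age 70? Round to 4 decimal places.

Survival from 20 to 70 is the product of surviving each interval: (1 − 0.02976) × (1 − 0.01744) × (1 − 0.08995) × (1 − 0.09304) × (1 − 0.21904).
= 0.97024 × 0.98256 × 0.91005 × 0.90696 × 0.78096 = 0.614498.

0.6145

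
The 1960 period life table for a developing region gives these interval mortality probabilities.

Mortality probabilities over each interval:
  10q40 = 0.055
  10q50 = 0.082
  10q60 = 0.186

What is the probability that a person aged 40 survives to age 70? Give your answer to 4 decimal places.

Chaining the interval survival probabilities: (1 − 0.055) × (1 − 0.082) × (1 − 0.186).
= 0.945 × 0.918 × 0.814 = 0.706153.

0.7062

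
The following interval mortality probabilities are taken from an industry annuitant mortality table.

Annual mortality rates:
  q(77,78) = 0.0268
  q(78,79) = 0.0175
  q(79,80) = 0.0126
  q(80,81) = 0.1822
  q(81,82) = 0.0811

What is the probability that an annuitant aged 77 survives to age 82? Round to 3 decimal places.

Survival from 77 to 82 is the product of surviving each interval: (1 − 0.0268) × (1 − 0.0175) × (1 − 0.0126) × (1 − 0.1822) × (1 − 0.0811).
= 0.9732 × 0.9825 × 0.9874 × 0.8178 × 0.9189 = 0.709485.

0.709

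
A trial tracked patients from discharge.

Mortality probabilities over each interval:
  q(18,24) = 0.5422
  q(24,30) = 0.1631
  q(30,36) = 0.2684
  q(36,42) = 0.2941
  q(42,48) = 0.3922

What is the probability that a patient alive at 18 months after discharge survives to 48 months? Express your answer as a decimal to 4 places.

P(survive 18→48) = (1 − 0.5422) × (1 − 0.1631) × (1 − 0.2684) × (1 − 0.2941) × (1 − 0.3922).
= 0.4578 × 0.8369 × 0.7316 × 0.7059 × 0.6078 = 0.120262.

0.1203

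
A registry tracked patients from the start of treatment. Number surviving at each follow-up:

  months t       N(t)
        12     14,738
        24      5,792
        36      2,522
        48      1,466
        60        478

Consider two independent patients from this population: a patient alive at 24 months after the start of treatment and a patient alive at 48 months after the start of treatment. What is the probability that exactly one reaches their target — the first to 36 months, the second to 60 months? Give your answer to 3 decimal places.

0.478

p₁ = N(36)/N(24) = 2,522/5,792 = 0.435428; p₂ = N(60)/N(48) = 478/1,466 = 0.326057.
P(exactly one) = p₁(1−p₂) + (1−p₁)p₂ = 0.293454 + 0.184083 = 0.477536.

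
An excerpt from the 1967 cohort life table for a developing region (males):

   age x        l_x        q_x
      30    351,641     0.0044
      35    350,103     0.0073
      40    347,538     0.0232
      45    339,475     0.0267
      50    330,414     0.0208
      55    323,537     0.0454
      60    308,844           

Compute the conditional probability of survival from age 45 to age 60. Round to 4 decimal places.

We want 15p45 = l_60/l_45.
The conditional survival probability is l_60/l_45 = 308,844/339,475 = 0.909769.

0.9098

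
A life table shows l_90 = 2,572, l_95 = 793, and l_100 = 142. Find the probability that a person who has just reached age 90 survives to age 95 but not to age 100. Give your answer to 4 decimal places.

We want 5|5q90 = (l_95 − l_100)/l_90.
This is the probability of reaching 95 but not 100, conditional on being alive at 90: (l_95 − l_100) / l_90.
= (793 − 142) / 2,572 = 651 / 2,572 = 0.253110.

0.2531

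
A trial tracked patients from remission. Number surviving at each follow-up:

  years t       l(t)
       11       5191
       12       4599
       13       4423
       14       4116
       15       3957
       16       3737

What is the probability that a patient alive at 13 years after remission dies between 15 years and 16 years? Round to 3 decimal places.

This is the probability of reaching 15 but not 16, conditional on being alive at 13: (l(15) − l(16)) / l(13).
= (3957 − 3737) / 4423 = 220 / 4423 = 0.049740.

0.050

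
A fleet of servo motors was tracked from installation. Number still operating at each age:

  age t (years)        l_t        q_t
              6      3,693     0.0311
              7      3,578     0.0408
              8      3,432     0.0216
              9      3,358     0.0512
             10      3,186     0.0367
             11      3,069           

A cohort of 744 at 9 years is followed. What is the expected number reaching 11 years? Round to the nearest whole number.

680

The relevant probability is 3,069/3,358 = 0.913937.
Expected number = 744 × 0.913937 = 680.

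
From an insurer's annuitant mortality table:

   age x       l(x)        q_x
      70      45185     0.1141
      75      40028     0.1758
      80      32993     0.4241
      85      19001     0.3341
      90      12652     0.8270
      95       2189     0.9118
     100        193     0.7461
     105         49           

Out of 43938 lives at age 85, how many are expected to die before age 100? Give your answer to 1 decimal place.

43491.7

The relevant probability is 1 − 193/19001 = 0.989843.
Expected number = 43938 × 0.989843 = 43491.7.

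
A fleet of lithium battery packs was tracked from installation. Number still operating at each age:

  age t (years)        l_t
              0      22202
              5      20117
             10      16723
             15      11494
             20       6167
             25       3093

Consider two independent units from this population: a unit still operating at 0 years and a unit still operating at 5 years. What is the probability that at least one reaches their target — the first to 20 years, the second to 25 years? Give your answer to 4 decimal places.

0.3888

p₁ = l_20/l_0 = 6167/22202 = 0.277768; p₂ = l_25/l_5 = 3093/20117 = 0.153751.
P(at least one) = 1 − (1−p₁)(1−p₂) = 1 − 0.722232 × 0.846249 = 0.388812.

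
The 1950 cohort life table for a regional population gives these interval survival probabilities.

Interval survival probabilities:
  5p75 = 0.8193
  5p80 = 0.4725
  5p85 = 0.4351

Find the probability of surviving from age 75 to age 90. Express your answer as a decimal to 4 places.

0.1684

The overall survival probability is 0.8193 × 0.4725 × 0.4351.
= 0.168436.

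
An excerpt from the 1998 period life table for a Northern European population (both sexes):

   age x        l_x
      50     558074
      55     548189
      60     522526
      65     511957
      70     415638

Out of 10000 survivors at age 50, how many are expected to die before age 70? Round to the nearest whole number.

2552

The relevant probability is 1 − 415638/558074 = 0.255228.
Expected number = 10000 × 0.255228 = 2552.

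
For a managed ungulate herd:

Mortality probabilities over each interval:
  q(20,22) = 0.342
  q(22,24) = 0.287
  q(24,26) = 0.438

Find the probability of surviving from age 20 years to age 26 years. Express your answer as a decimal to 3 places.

0.264

The overall survival probability is (1 − 0.342) × (1 − 0.287) × (1 − 0.438).
= 0.658 × 0.713 × 0.562 = 0.263665.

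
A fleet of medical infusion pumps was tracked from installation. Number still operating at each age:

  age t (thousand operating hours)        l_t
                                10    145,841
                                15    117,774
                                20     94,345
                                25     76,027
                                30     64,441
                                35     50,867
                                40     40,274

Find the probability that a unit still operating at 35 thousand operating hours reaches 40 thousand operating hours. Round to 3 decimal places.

The conditional survival probability is l_40/l_35 = 40,274/50,867 = 0.791751.

0.792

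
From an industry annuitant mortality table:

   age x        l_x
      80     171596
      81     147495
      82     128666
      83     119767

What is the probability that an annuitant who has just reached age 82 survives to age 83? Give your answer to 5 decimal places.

We want 1p82 = l_83/l_82.
The conditional survival probability is l_83/l_82 = 119767/128666 = 0.930836.

0.93084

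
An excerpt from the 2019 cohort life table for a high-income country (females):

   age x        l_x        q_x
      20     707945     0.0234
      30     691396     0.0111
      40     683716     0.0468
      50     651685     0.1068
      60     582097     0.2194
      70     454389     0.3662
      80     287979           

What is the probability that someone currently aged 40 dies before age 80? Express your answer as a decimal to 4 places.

P(die before 80 | alive at 40) = 1 − l_80/l_40 = 1 − 287979/683716 = (395737)/683716 = 0.578803.

0.5788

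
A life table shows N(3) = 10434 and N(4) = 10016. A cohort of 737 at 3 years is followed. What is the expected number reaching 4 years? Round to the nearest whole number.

The relevant probability is 10016/10434 = 0.959939.
Expected number = 737 × 0.959939 = 707.

707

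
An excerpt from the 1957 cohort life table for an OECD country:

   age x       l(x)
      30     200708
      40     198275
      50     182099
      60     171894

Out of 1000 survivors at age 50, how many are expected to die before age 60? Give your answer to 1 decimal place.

56.0

The relevant probability is 1 − 171894/182099 = 0.056041.
Expected number = 1000 × 0.056041 = 56.0.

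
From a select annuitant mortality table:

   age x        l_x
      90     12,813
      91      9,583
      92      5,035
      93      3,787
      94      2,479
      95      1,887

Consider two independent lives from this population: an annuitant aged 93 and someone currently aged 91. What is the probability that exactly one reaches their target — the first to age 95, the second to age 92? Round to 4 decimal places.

p₁ = l_95/l_93 = 1,887/3,787 = 0.498284; p₂ = l_92/l_91 = 5,035/9,583 = 0.525410.
P(exactly one) = p₁(1−p₂) + (1−p₁)p₂ = 0.236481 + 0.263607 = 0.500087.

0.5001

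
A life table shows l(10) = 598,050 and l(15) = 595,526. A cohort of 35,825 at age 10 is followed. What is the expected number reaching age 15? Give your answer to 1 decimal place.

35673.8

The relevant probability is 595,526/598,050 = 0.995780.
Expected number = 35,825 × 0.995780 = 35673.8.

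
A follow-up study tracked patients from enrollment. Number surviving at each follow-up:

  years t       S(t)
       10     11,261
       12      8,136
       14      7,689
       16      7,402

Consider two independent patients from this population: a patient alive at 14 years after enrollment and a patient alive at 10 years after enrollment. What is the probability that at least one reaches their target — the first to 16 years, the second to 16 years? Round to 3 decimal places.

p₁ = S(16)/S(14) = 7,402/7,689 = 0.962674; p₂ = S(16)/S(10) = 7,402/11,261 = 0.657313.
P(at least one) = 1 − (1−p₁)(1−p₂) = 1 − 0.037326 × 0.342687 = 0.987209.

0.987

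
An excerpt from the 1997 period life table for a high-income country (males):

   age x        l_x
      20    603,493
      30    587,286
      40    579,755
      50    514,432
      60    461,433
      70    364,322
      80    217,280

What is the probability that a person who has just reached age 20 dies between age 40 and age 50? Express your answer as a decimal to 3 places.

This is the probability of reaching 40 but not 50, conditional on being alive at 20: (l_40 − l_50) / l_20.
= (579,755 − 514,432) / 603,493 = 65,323 / 603,493 = 0.108242.

0.108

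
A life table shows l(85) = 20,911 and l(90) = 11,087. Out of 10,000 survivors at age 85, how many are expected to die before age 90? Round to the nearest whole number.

The relevant probability is 1 − 11,087/20,911 = 0.469801.
Expected number = 10,000 × 0.469801 = 4698.

4698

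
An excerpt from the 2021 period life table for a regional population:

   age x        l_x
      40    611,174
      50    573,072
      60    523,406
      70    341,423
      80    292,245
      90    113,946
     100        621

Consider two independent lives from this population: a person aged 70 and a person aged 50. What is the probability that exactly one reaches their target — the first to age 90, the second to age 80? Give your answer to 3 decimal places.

p₁ = l_90/l_70 = 113,946/341,423 = 0.333739; p₂ = l_80/l_50 = 292,245/573,072 = 0.509962.
P(exactly one) = p₁(1−p₂) + (1−p₁)p₂ = 0.163545 + 0.339768 = 0.503313.

0.503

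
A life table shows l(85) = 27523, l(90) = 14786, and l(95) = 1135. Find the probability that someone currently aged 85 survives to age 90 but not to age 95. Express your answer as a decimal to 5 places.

This is the probability of reaching 90 but not 95, conditional on being alive at 85: (l(90) − l(95)) / l(85).
= (14786 − 1135) / 27523 = 13651 / 27523 = 0.495985.

0.49599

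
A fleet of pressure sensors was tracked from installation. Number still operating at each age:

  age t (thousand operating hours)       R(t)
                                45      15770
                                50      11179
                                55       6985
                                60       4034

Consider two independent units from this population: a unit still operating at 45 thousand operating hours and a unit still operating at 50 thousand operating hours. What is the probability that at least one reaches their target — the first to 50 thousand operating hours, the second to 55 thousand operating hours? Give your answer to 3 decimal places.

0.891

p₁ = R(50)/R(45) = 11179/15770 = 0.708878; p₂ = R(55)/R(50) = 6985/11179 = 0.624832.
P(at least one) = 1 − (1−p₁)(1−p₂) = 1 − 0.291122 × 0.375168 = 0.890780.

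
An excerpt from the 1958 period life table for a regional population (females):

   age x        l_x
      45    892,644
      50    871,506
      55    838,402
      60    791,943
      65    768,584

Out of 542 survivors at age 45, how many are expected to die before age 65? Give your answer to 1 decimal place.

The relevant probability is 1 − 768,584/892,644 = 0.138980.
Expected number = 542 × 0.138980 = 75.3.

75.3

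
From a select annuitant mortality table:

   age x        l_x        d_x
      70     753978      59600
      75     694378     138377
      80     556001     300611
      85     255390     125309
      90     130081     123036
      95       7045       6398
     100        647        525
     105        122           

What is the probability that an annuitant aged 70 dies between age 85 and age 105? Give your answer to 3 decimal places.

This is the probability of reaching 85 but not 105, conditional on being alive at 70: (l_85 − l_105) / l_70.
= (255390 − 122) / 753978 = 255268 / 753978 = 0.338562.

0.339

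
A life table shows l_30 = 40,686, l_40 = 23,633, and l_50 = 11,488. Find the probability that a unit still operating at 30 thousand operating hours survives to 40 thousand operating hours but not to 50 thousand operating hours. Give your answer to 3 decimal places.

0.299

This is the probability of reaching 40 but not 50, conditional on being operational at 30: (l_40 − l_50) / l_30.
= (23,633 − 11,488) / 40,686 = 12,145 / 40,686 = 0.298506.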